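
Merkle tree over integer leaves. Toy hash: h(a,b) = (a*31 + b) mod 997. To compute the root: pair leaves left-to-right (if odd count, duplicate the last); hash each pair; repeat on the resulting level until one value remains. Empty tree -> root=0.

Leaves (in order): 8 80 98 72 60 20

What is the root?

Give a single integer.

L0: [8, 80, 98, 72, 60, 20]
L1: h(8,80)=(8*31+80)%997=328 h(98,72)=(98*31+72)%997=119 h(60,20)=(60*31+20)%997=883 -> [328, 119, 883]
L2: h(328,119)=(328*31+119)%997=317 h(883,883)=(883*31+883)%997=340 -> [317, 340]
L3: h(317,340)=(317*31+340)%997=197 -> [197]

Answer: 197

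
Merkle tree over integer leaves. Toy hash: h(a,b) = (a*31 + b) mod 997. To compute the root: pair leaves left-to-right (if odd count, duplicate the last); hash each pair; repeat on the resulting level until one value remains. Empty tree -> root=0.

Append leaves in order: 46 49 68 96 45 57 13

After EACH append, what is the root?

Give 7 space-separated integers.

Answer: 46 478 45 73 487 871 832

Derivation:
After append 46 (leaves=[46]):
  L0: [46]
  root=46
After append 49 (leaves=[46, 49]):
  L0: [46, 49]
  L1: h(46,49)=(46*31+49)%997=478 -> [478]
  root=478
After append 68 (leaves=[46, 49, 68]):
  L0: [46, 49, 68]
  L1: h(46,49)=(46*31+49)%997=478 h(68,68)=(68*31+68)%997=182 -> [478, 182]
  L2: h(478,182)=(478*31+182)%997=45 -> [45]
  root=45
After append 96 (leaves=[46, 49, 68, 96]):
  L0: [46, 49, 68, 96]
  L1: h(46,49)=(46*31+49)%997=478 h(68,96)=(68*31+96)%997=210 -> [478, 210]
  L2: h(478,210)=(478*31+210)%997=73 -> [73]
  root=73
After append 45 (leaves=[46, 49, 68, 96, 45]):
  L0: [46, 49, 68, 96, 45]
  L1: h(46,49)=(46*31+49)%997=478 h(68,96)=(68*31+96)%997=210 h(45,45)=(45*31+45)%997=443 -> [478, 210, 443]
  L2: h(478,210)=(478*31+210)%997=73 h(443,443)=(443*31+443)%997=218 -> [73, 218]
  L3: h(73,218)=(73*31+218)%997=487 -> [487]
  root=487
After append 57 (leaves=[46, 49, 68, 96, 45, 57]):
  L0: [46, 49, 68, 96, 45, 57]
  L1: h(46,49)=(46*31+49)%997=478 h(68,96)=(68*31+96)%997=210 h(45,57)=(45*31+57)%997=455 -> [478, 210, 455]
  L2: h(478,210)=(478*31+210)%997=73 h(455,455)=(455*31+455)%997=602 -> [73, 602]
  L3: h(73,602)=(73*31+602)%997=871 -> [871]
  root=871
After append 13 (leaves=[46, 49, 68, 96, 45, 57, 13]):
  L0: [46, 49, 68, 96, 45, 57, 13]
  L1: h(46,49)=(46*31+49)%997=478 h(68,96)=(68*31+96)%997=210 h(45,57)=(45*31+57)%997=455 h(13,13)=(13*31+13)%997=416 -> [478, 210, 455, 416]
  L2: h(478,210)=(478*31+210)%997=73 h(455,416)=(455*31+416)%997=563 -> [73, 563]
  L3: h(73,563)=(73*31+563)%997=832 -> [832]
  root=832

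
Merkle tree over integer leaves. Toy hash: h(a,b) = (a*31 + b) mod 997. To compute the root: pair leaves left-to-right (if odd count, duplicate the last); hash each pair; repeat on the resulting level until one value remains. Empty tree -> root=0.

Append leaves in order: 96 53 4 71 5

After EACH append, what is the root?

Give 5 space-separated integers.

After append 96 (leaves=[96]):
  L0: [96]
  root=96
After append 53 (leaves=[96, 53]):
  L0: [96, 53]
  L1: h(96,53)=(96*31+53)%997=38 -> [38]
  root=38
After append 4 (leaves=[96, 53, 4]):
  L0: [96, 53, 4]
  L1: h(96,53)=(96*31+53)%997=38 h(4,4)=(4*31+4)%997=128 -> [38, 128]
  L2: h(38,128)=(38*31+128)%997=309 -> [309]
  root=309
After append 71 (leaves=[96, 53, 4, 71]):
  L0: [96, 53, 4, 71]
  L1: h(96,53)=(96*31+53)%997=38 h(4,71)=(4*31+71)%997=195 -> [38, 195]
  L2: h(38,195)=(38*31+195)%997=376 -> [376]
  root=376
After append 5 (leaves=[96, 53, 4, 71, 5]):
  L0: [96, 53, 4, 71, 5]
  L1: h(96,53)=(96*31+53)%997=38 h(4,71)=(4*31+71)%997=195 h(5,5)=(5*31+5)%997=160 -> [38, 195, 160]
  L2: h(38,195)=(38*31+195)%997=376 h(160,160)=(160*31+160)%997=135 -> [376, 135]
  L3: h(376,135)=(376*31+135)%997=824 -> [824]
  root=824

Answer: 96 38 309 376 824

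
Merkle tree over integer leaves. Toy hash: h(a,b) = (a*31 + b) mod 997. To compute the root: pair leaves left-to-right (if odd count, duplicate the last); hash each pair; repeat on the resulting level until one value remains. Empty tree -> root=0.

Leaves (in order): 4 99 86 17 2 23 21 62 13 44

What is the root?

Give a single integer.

Answer: 708

Derivation:
L0: [4, 99, 86, 17, 2, 23, 21, 62, 13, 44]
L1: h(4,99)=(4*31+99)%997=223 h(86,17)=(86*31+17)%997=689 h(2,23)=(2*31+23)%997=85 h(21,62)=(21*31+62)%997=713 h(13,44)=(13*31+44)%997=447 -> [223, 689, 85, 713, 447]
L2: h(223,689)=(223*31+689)%997=623 h(85,713)=(85*31+713)%997=357 h(447,447)=(447*31+447)%997=346 -> [623, 357, 346]
L3: h(623,357)=(623*31+357)%997=727 h(346,346)=(346*31+346)%997=105 -> [727, 105]
L4: h(727,105)=(727*31+105)%997=708 -> [708]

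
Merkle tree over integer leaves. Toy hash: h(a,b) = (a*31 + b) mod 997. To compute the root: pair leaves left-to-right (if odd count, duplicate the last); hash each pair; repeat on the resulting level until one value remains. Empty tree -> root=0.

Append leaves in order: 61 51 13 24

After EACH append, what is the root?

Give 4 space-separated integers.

After append 61 (leaves=[61]):
  L0: [61]
  root=61
After append 51 (leaves=[61, 51]):
  L0: [61, 51]
  L1: h(61,51)=(61*31+51)%997=945 -> [945]
  root=945
After append 13 (leaves=[61, 51, 13]):
  L0: [61, 51, 13]
  L1: h(61,51)=(61*31+51)%997=945 h(13,13)=(13*31+13)%997=416 -> [945, 416]
  L2: h(945,416)=(945*31+416)%997=798 -> [798]
  root=798
After append 24 (leaves=[61, 51, 13, 24]):
  L0: [61, 51, 13, 24]
  L1: h(61,51)=(61*31+51)%997=945 h(13,24)=(13*31+24)%997=427 -> [945, 427]
  L2: h(945,427)=(945*31+427)%997=809 -> [809]
  root=809

Answer: 61 945 798 809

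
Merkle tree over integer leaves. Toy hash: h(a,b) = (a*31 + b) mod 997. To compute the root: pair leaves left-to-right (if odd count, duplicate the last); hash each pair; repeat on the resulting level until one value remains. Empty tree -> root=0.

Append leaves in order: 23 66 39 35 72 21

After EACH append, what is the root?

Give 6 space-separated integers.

After append 23 (leaves=[23]):
  L0: [23]
  root=23
After append 66 (leaves=[23, 66]):
  L0: [23, 66]
  L1: h(23,66)=(23*31+66)%997=779 -> [779]
  root=779
After append 39 (leaves=[23, 66, 39]):
  L0: [23, 66, 39]
  L1: h(23,66)=(23*31+66)%997=779 h(39,39)=(39*31+39)%997=251 -> [779, 251]
  L2: h(779,251)=(779*31+251)%997=472 -> [472]
  root=472
After append 35 (leaves=[23, 66, 39, 35]):
  L0: [23, 66, 39, 35]
  L1: h(23,66)=(23*31+66)%997=779 h(39,35)=(39*31+35)%997=247 -> [779, 247]
  L2: h(779,247)=(779*31+247)%997=468 -> [468]
  root=468
After append 72 (leaves=[23, 66, 39, 35, 72]):
  L0: [23, 66, 39, 35, 72]
  L1: h(23,66)=(23*31+66)%997=779 h(39,35)=(39*31+35)%997=247 h(72,72)=(72*31+72)%997=310 -> [779, 247, 310]
  L2: h(779,247)=(779*31+247)%997=468 h(310,310)=(310*31+310)%997=947 -> [468, 947]
  L3: h(468,947)=(468*31+947)%997=500 -> [500]
  root=500
After append 21 (leaves=[23, 66, 39, 35, 72, 21]):
  L0: [23, 66, 39, 35, 72, 21]
  L1: h(23,66)=(23*31+66)%997=779 h(39,35)=(39*31+35)%997=247 h(72,21)=(72*31+21)%997=259 -> [779, 247, 259]
  L2: h(779,247)=(779*31+247)%997=468 h(259,259)=(259*31+259)%997=312 -> [468, 312]
  L3: h(468,312)=(468*31+312)%997=862 -> [862]
  root=862

Answer: 23 779 472 468 500 862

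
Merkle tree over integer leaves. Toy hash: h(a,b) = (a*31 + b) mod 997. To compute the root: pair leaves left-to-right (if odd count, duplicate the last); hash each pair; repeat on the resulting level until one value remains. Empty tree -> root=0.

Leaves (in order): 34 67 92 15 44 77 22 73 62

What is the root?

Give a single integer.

Answer: 847

Derivation:
L0: [34, 67, 92, 15, 44, 77, 22, 73, 62]
L1: h(34,67)=(34*31+67)%997=124 h(92,15)=(92*31+15)%997=873 h(44,77)=(44*31+77)%997=444 h(22,73)=(22*31+73)%997=755 h(62,62)=(62*31+62)%997=987 -> [124, 873, 444, 755, 987]
L2: h(124,873)=(124*31+873)%997=729 h(444,755)=(444*31+755)%997=561 h(987,987)=(987*31+987)%997=677 -> [729, 561, 677]
L3: h(729,561)=(729*31+561)%997=229 h(677,677)=(677*31+677)%997=727 -> [229, 727]
L4: h(229,727)=(229*31+727)%997=847 -> [847]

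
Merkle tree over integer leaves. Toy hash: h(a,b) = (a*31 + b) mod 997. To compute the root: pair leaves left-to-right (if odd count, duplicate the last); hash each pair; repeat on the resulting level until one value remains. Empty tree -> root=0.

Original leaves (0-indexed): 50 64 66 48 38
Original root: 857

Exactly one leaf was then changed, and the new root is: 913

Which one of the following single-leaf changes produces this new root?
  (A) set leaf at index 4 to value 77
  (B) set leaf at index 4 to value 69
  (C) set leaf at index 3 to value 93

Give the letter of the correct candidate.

Original leaves: [50, 64, 66, 48, 38]
Target new root: 913
Try each candidate change and compute the resulting root:
Candidate A: set leaf[4] = 77 -> leaves = [50, 64, 66, 48, 77]
  L0: [50, 64, 66, 48, 77]
  L1: h(50,64)=(50*31+64)%997=617 h(66,48)=(66*31+48)%997=100 h(77,77)=(77*31+77)%997=470 -> [617, 100, 470]
  L2: h(617,100)=(617*31+100)%997=284 h(470,470)=(470*31+470)%997=85 -> [284, 85]
  L3: h(284,85)=(284*31+85)%997=913 -> [913]
  root = 913 == target 913  ** MATCH **
Candidate B: set leaf[4] = 69 -> leaves = [50, 64, 66, 48, 69]
  L0: [50, 64, 66, 48, 69]
  L1: h(50,64)=(50*31+64)%997=617 h(66,48)=(66*31+48)%997=100 h(69,69)=(69*31+69)%997=214 -> [617, 100, 214]
  L2: h(617,100)=(617*31+100)%997=284 h(214,214)=(214*31+214)%997=866 -> [284, 866]
  L3: h(284,866)=(284*31+866)%997=697 -> [697]
  root = 697 != target 913
Candidate C: set leaf[3] = 93 -> leaves = [50, 64, 66, 93, 38]
  L0: [50, 64, 66, 93, 38]
  L1: h(50,64)=(50*31+64)%997=617 h(66,93)=(66*31+93)%997=145 h(38,38)=(38*31+38)%997=219 -> [617, 145, 219]
  L2: h(617,145)=(617*31+145)%997=329 h(219,219)=(219*31+219)%997=29 -> [329, 29]
  L3: h(329,29)=(329*31+29)%997=258 -> [258]
  root = 258 != target 913
Candidate A produces the target root.

Answer: A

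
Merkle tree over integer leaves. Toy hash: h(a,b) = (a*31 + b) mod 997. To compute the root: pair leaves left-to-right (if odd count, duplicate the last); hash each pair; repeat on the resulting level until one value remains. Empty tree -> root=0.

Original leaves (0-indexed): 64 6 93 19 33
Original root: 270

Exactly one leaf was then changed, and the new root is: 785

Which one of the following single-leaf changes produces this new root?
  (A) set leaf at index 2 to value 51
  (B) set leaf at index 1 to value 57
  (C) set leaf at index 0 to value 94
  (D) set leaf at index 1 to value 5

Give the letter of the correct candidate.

Answer: A

Derivation:
Original leaves: [64, 6, 93, 19, 33]
Target new root: 785
Try each candidate change and compute the resulting root:
Candidate A: set leaf[2] = 51 -> leaves = [64, 6, 51, 19, 33]
  L0: [64, 6, 51, 19, 33]
  L1: h(64,6)=(64*31+6)%997=993 h(51,19)=(51*31+19)%997=603 h(33,33)=(33*31+33)%997=59 -> [993, 603, 59]
  L2: h(993,603)=(993*31+603)%997=479 h(59,59)=(59*31+59)%997=891 -> [479, 891]
  L3: h(479,891)=(479*31+891)%997=785 -> [785]
  root = 785 == target 785  ** MATCH **
Candidate B: set leaf[1] = 57 -> leaves = [64, 57, 93, 19, 33]
  L0: [64, 57, 93, 19, 33]
  L1: h(64,57)=(64*31+57)%997=47 h(93,19)=(93*31+19)%997=908 h(33,33)=(33*31+33)%997=59 -> [47, 908, 59]
  L2: h(47,908)=(47*31+908)%997=371 h(59,59)=(59*31+59)%997=891 -> [371, 891]
  L3: h(371,891)=(371*31+891)%997=428 -> [428]
  root = 428 != target 785
Candidate C: set leaf[0] = 94 -> leaves = [94, 6, 93, 19, 33]
  L0: [94, 6, 93, 19, 33]
  L1: h(94,6)=(94*31+6)%997=926 h(93,19)=(93*31+19)%997=908 h(33,33)=(33*31+33)%997=59 -> [926, 908, 59]
  L2: h(926,908)=(926*31+908)%997=701 h(59,59)=(59*31+59)%997=891 -> [701, 891]
  L3: h(701,891)=(701*31+891)%997=688 -> [688]
  root = 688 != target 785
Candidate D: set leaf[1] = 5 -> leaves = [64, 5, 93, 19, 33]
  L0: [64, 5, 93, 19, 33]
  L1: h(64,5)=(64*31+5)%997=992 h(93,19)=(93*31+19)%997=908 h(33,33)=(33*31+33)%997=59 -> [992, 908, 59]
  L2: h(992,908)=(992*31+908)%997=753 h(59,59)=(59*31+59)%997=891 -> [753, 891]
  L3: h(753,891)=(753*31+891)%997=306 -> [306]
  root = 306 != target 785
Candidate A produces the target root.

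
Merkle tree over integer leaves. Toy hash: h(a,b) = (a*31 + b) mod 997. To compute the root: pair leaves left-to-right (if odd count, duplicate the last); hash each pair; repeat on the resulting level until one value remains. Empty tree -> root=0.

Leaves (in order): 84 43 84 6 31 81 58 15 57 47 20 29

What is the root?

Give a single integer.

Answer: 296

Derivation:
L0: [84, 43, 84, 6, 31, 81, 58, 15, 57, 47, 20, 29]
L1: h(84,43)=(84*31+43)%997=653 h(84,6)=(84*31+6)%997=616 h(31,81)=(31*31+81)%997=45 h(58,15)=(58*31+15)%997=816 h(57,47)=(57*31+47)%997=817 h(20,29)=(20*31+29)%997=649 -> [653, 616, 45, 816, 817, 649]
L2: h(653,616)=(653*31+616)%997=919 h(45,816)=(45*31+816)%997=217 h(817,649)=(817*31+649)%997=54 -> [919, 217, 54]
L3: h(919,217)=(919*31+217)%997=790 h(54,54)=(54*31+54)%997=731 -> [790, 731]
L4: h(790,731)=(790*31+731)%997=296 -> [296]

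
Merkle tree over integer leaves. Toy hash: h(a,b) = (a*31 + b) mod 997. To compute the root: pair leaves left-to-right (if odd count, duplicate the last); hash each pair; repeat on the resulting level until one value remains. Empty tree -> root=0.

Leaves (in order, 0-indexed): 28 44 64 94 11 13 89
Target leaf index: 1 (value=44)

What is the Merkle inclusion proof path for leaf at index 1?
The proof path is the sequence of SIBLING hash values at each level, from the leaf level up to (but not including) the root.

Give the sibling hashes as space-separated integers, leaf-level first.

L0 (leaves): [28, 44, 64, 94, 11, 13, 89], target index=1
L1: h(28,44)=(28*31+44)%997=912 [pair 0] h(64,94)=(64*31+94)%997=84 [pair 1] h(11,13)=(11*31+13)%997=354 [pair 2] h(89,89)=(89*31+89)%997=854 [pair 3] -> [912, 84, 354, 854]
  Sibling for proof at L0: 28
L2: h(912,84)=(912*31+84)%997=440 [pair 0] h(354,854)=(354*31+854)%997=861 [pair 1] -> [440, 861]
  Sibling for proof at L1: 84
L3: h(440,861)=(440*31+861)%997=543 [pair 0] -> [543]
  Sibling for proof at L2: 861
Root: 543
Proof path (sibling hashes from leaf to root): [28, 84, 861]

Answer: 28 84 861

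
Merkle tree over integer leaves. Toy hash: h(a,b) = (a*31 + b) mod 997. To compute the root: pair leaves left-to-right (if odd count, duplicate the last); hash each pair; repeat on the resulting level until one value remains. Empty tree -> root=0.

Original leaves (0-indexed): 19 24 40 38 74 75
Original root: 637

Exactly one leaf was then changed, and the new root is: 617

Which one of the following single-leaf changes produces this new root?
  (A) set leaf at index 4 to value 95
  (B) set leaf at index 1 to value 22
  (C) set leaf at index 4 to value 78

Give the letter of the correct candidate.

Answer: C

Derivation:
Original leaves: [19, 24, 40, 38, 74, 75]
Target new root: 617
Try each candidate change and compute the resulting root:
Candidate A: set leaf[4] = 95 -> leaves = [19, 24, 40, 38, 95, 75]
  L0: [19, 24, 40, 38, 95, 75]
  L1: h(19,24)=(19*31+24)%997=613 h(40,38)=(40*31+38)%997=281 h(95,75)=(95*31+75)%997=29 -> [613, 281, 29]
  L2: h(613,281)=(613*31+281)%997=341 h(29,29)=(29*31+29)%997=928 -> [341, 928]
  L3: h(341,928)=(341*31+928)%997=532 -> [532]
  root = 532 != target 617
Candidate B: set leaf[1] = 22 -> leaves = [19, 22, 40, 38, 74, 75]
  L0: [19, 22, 40, 38, 74, 75]
  L1: h(19,22)=(19*31+22)%997=611 h(40,38)=(40*31+38)%997=281 h(74,75)=(74*31+75)%997=375 -> [611, 281, 375]
  L2: h(611,281)=(611*31+281)%997=279 h(375,375)=(375*31+375)%997=36 -> [279, 36]
  L3: h(279,36)=(279*31+36)%997=709 -> [709]
  root = 709 != target 617
Candidate C: set leaf[4] = 78 -> leaves = [19, 24, 40, 38, 78, 75]
  L0: [19, 24, 40, 38, 78, 75]
  L1: h(19,24)=(19*31+24)%997=613 h(40,38)=(40*31+38)%997=281 h(78,75)=(78*31+75)%997=499 -> [613, 281, 499]
  L2: h(613,281)=(613*31+281)%997=341 h(499,499)=(499*31+499)%997=16 -> [341, 16]
  L3: h(341,16)=(341*31+16)%997=617 -> [617]
  root = 617 == target 617  ** MATCH **
Candidate C produces the target root.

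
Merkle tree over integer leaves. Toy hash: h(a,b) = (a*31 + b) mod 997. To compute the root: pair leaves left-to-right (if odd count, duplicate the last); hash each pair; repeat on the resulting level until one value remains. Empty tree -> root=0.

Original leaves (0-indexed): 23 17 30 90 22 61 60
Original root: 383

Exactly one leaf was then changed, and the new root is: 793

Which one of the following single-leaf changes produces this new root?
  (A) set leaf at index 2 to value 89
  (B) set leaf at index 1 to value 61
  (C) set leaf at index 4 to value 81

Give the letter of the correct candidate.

Original leaves: [23, 17, 30, 90, 22, 61, 60]
Target new root: 793
Try each candidate change and compute the resulting root:
Candidate A: set leaf[2] = 89 -> leaves = [23, 17, 89, 90, 22, 61, 60]
  L0: [23, 17, 89, 90, 22, 61, 60]
  L1: h(23,17)=(23*31+17)%997=730 h(89,90)=(89*31+90)%997=855 h(22,61)=(22*31+61)%997=743 h(60,60)=(60*31+60)%997=923 -> [730, 855, 743, 923]
  L2: h(730,855)=(730*31+855)%997=554 h(743,923)=(743*31+923)%997=28 -> [554, 28]
  L3: h(554,28)=(554*31+28)%997=253 -> [253]
  root = 253 != target 793
Candidate B: set leaf[1] = 61 -> leaves = [23, 61, 30, 90, 22, 61, 60]
  L0: [23, 61, 30, 90, 22, 61, 60]
  L1: h(23,61)=(23*31+61)%997=774 h(30,90)=(30*31+90)%997=23 h(22,61)=(22*31+61)%997=743 h(60,60)=(60*31+60)%997=923 -> [774, 23, 743, 923]
  L2: h(774,23)=(774*31+23)%997=89 h(743,923)=(743*31+923)%997=28 -> [89, 28]
  L3: h(89,28)=(89*31+28)%997=793 -> [793]
  root = 793 == target 793  ** MATCH **
Candidate C: set leaf[4] = 81 -> leaves = [23, 17, 30, 90, 81, 61, 60]
  L0: [23, 17, 30, 90, 81, 61, 60]
  L1: h(23,17)=(23*31+17)%997=730 h(30,90)=(30*31+90)%997=23 h(81,61)=(81*31+61)%997=578 h(60,60)=(60*31+60)%997=923 -> [730, 23, 578, 923]
  L2: h(730,23)=(730*31+23)%997=719 h(578,923)=(578*31+923)%997=895 -> [719, 895]
  L3: h(719,895)=(719*31+895)%997=253 -> [253]
  root = 253 != target 793
Candidate B produces the target root.

Answer: B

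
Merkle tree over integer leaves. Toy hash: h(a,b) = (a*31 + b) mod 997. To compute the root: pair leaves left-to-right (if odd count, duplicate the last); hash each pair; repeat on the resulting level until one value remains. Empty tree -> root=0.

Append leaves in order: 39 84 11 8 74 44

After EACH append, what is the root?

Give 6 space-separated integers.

After append 39 (leaves=[39]):
  L0: [39]
  root=39
After append 84 (leaves=[39, 84]):
  L0: [39, 84]
  L1: h(39,84)=(39*31+84)%997=296 -> [296]
  root=296
After append 11 (leaves=[39, 84, 11]):
  L0: [39, 84, 11]
  L1: h(39,84)=(39*31+84)%997=296 h(11,11)=(11*31+11)%997=352 -> [296, 352]
  L2: h(296,352)=(296*31+352)%997=555 -> [555]
  root=555
After append 8 (leaves=[39, 84, 11, 8]):
  L0: [39, 84, 11, 8]
  L1: h(39,84)=(39*31+84)%997=296 h(11,8)=(11*31+8)%997=349 -> [296, 349]
  L2: h(296,349)=(296*31+349)%997=552 -> [552]
  root=552
After append 74 (leaves=[39, 84, 11, 8, 74]):
  L0: [39, 84, 11, 8, 74]
  L1: h(39,84)=(39*31+84)%997=296 h(11,8)=(11*31+8)%997=349 h(74,74)=(74*31+74)%997=374 -> [296, 349, 374]
  L2: h(296,349)=(296*31+349)%997=552 h(374,374)=(374*31+374)%997=4 -> [552, 4]
  L3: h(552,4)=(552*31+4)%997=167 -> [167]
  root=167
After append 44 (leaves=[39, 84, 11, 8, 74, 44]):
  L0: [39, 84, 11, 8, 74, 44]
  L1: h(39,84)=(39*31+84)%997=296 h(11,8)=(11*31+8)%997=349 h(74,44)=(74*31+44)%997=344 -> [296, 349, 344]
  L2: h(296,349)=(296*31+349)%997=552 h(344,344)=(344*31+344)%997=41 -> [552, 41]
  L3: h(552,41)=(552*31+41)%997=204 -> [204]
  root=204

Answer: 39 296 555 552 167 204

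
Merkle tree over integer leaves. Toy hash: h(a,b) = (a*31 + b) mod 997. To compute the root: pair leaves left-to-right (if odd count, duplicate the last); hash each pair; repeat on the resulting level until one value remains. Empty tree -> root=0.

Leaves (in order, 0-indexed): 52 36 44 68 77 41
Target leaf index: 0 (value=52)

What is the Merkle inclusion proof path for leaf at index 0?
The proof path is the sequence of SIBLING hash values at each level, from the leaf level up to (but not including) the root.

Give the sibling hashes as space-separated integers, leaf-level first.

Answer: 36 435 927

Derivation:
L0 (leaves): [52, 36, 44, 68, 77, 41], target index=0
L1: h(52,36)=(52*31+36)%997=651 [pair 0] h(44,68)=(44*31+68)%997=435 [pair 1] h(77,41)=(77*31+41)%997=434 [pair 2] -> [651, 435, 434]
  Sibling for proof at L0: 36
L2: h(651,435)=(651*31+435)%997=676 [pair 0] h(434,434)=(434*31+434)%997=927 [pair 1] -> [676, 927]
  Sibling for proof at L1: 435
L3: h(676,927)=(676*31+927)%997=946 [pair 0] -> [946]
  Sibling for proof at L2: 927
Root: 946
Proof path (sibling hashes from leaf to root): [36, 435, 927]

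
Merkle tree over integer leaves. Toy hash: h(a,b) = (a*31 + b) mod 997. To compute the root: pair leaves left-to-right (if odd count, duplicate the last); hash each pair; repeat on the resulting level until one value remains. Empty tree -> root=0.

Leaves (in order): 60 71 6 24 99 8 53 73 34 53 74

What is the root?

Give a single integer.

Answer: 638

Derivation:
L0: [60, 71, 6, 24, 99, 8, 53, 73, 34, 53, 74]
L1: h(60,71)=(60*31+71)%997=934 h(6,24)=(6*31+24)%997=210 h(99,8)=(99*31+8)%997=86 h(53,73)=(53*31+73)%997=719 h(34,53)=(34*31+53)%997=110 h(74,74)=(74*31+74)%997=374 -> [934, 210, 86, 719, 110, 374]
L2: h(934,210)=(934*31+210)%997=251 h(86,719)=(86*31+719)%997=394 h(110,374)=(110*31+374)%997=793 -> [251, 394, 793]
L3: h(251,394)=(251*31+394)%997=199 h(793,793)=(793*31+793)%997=451 -> [199, 451]
L4: h(199,451)=(199*31+451)%997=638 -> [638]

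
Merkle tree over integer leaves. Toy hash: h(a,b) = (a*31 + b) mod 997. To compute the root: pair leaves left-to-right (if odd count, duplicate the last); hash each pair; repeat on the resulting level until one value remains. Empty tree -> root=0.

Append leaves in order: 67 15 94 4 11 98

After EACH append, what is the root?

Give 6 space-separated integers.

After append 67 (leaves=[67]):
  L0: [67]
  root=67
After append 15 (leaves=[67, 15]):
  L0: [67, 15]
  L1: h(67,15)=(67*31+15)%997=98 -> [98]
  root=98
After append 94 (leaves=[67, 15, 94]):
  L0: [67, 15, 94]
  L1: h(67,15)=(67*31+15)%997=98 h(94,94)=(94*31+94)%997=17 -> [98, 17]
  L2: h(98,17)=(98*31+17)%997=64 -> [64]
  root=64
After append 4 (leaves=[67, 15, 94, 4]):
  L0: [67, 15, 94, 4]
  L1: h(67,15)=(67*31+15)%997=98 h(94,4)=(94*31+4)%997=924 -> [98, 924]
  L2: h(98,924)=(98*31+924)%997=971 -> [971]
  root=971
After append 11 (leaves=[67, 15, 94, 4, 11]):
  L0: [67, 15, 94, 4, 11]
  L1: h(67,15)=(67*31+15)%997=98 h(94,4)=(94*31+4)%997=924 h(11,11)=(11*31+11)%997=352 -> [98, 924, 352]
  L2: h(98,924)=(98*31+924)%997=971 h(352,352)=(352*31+352)%997=297 -> [971, 297]
  L3: h(971,297)=(971*31+297)%997=488 -> [488]
  root=488
After append 98 (leaves=[67, 15, 94, 4, 11, 98]):
  L0: [67, 15, 94, 4, 11, 98]
  L1: h(67,15)=(67*31+15)%997=98 h(94,4)=(94*31+4)%997=924 h(11,98)=(11*31+98)%997=439 -> [98, 924, 439]
  L2: h(98,924)=(98*31+924)%997=971 h(439,439)=(439*31+439)%997=90 -> [971, 90]
  L3: h(971,90)=(971*31+90)%997=281 -> [281]
  root=281

Answer: 67 98 64 971 488 281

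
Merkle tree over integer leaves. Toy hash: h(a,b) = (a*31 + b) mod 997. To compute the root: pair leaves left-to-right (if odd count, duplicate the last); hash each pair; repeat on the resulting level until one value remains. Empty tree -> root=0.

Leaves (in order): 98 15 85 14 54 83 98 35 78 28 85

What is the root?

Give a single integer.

L0: [98, 15, 85, 14, 54, 83, 98, 35, 78, 28, 85]
L1: h(98,15)=(98*31+15)%997=62 h(85,14)=(85*31+14)%997=655 h(54,83)=(54*31+83)%997=760 h(98,35)=(98*31+35)%997=82 h(78,28)=(78*31+28)%997=452 h(85,85)=(85*31+85)%997=726 -> [62, 655, 760, 82, 452, 726]
L2: h(62,655)=(62*31+655)%997=583 h(760,82)=(760*31+82)%997=711 h(452,726)=(452*31+726)%997=780 -> [583, 711, 780]
L3: h(583,711)=(583*31+711)%997=838 h(780,780)=(780*31+780)%997=35 -> [838, 35]
L4: h(838,35)=(838*31+35)%997=91 -> [91]

Answer: 91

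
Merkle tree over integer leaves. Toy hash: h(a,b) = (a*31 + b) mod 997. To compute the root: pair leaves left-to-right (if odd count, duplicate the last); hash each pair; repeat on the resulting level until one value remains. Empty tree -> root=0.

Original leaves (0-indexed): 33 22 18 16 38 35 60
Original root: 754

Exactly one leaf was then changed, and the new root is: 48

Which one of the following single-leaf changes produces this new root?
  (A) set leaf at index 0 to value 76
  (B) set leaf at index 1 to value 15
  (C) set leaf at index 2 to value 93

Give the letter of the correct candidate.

Answer: C

Derivation:
Original leaves: [33, 22, 18, 16, 38, 35, 60]
Target new root: 48
Try each candidate change and compute the resulting root:
Candidate A: set leaf[0] = 76 -> leaves = [76, 22, 18, 16, 38, 35, 60]
  L0: [76, 22, 18, 16, 38, 35, 60]
  L1: h(76,22)=(76*31+22)%997=384 h(18,16)=(18*31+16)%997=574 h(38,35)=(38*31+35)%997=216 h(60,60)=(60*31+60)%997=923 -> [384, 574, 216, 923]
  L2: h(384,574)=(384*31+574)%997=514 h(216,923)=(216*31+923)%997=640 -> [514, 640]
  L3: h(514,640)=(514*31+640)%997=622 -> [622]
  root = 622 != target 48
Candidate B: set leaf[1] = 15 -> leaves = [33, 15, 18, 16, 38, 35, 60]
  L0: [33, 15, 18, 16, 38, 35, 60]
  L1: h(33,15)=(33*31+15)%997=41 h(18,16)=(18*31+16)%997=574 h(38,35)=(38*31+35)%997=216 h(60,60)=(60*31+60)%997=923 -> [41, 574, 216, 923]
  L2: h(41,574)=(41*31+574)%997=848 h(216,923)=(216*31+923)%997=640 -> [848, 640]
  L3: h(848,640)=(848*31+640)%997=9 -> [9]
  root = 9 != target 48
Candidate C: set leaf[2] = 93 -> leaves = [33, 22, 93, 16, 38, 35, 60]
  L0: [33, 22, 93, 16, 38, 35, 60]
  L1: h(33,22)=(33*31+22)%997=48 h(93,16)=(93*31+16)%997=905 h(38,35)=(38*31+35)%997=216 h(60,60)=(60*31+60)%997=923 -> [48, 905, 216, 923]
  L2: h(48,905)=(48*31+905)%997=399 h(216,923)=(216*31+923)%997=640 -> [399, 640]
  L3: h(399,640)=(399*31+640)%997=48 -> [48]
  root = 48 == target 48  ** MATCH **
Candidate C produces the target root.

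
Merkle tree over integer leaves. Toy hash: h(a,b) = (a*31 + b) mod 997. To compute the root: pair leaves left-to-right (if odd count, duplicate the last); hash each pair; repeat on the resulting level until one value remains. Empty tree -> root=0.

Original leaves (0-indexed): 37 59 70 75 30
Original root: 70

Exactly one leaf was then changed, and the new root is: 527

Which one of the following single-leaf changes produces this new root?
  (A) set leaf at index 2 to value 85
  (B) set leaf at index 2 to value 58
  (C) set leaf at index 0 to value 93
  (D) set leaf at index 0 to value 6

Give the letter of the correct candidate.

Original leaves: [37, 59, 70, 75, 30]
Target new root: 527
Try each candidate change and compute the resulting root:
Candidate A: set leaf[2] = 85 -> leaves = [37, 59, 85, 75, 30]
  L0: [37, 59, 85, 75, 30]
  L1: h(37,59)=(37*31+59)%997=209 h(85,75)=(85*31+75)%997=716 h(30,30)=(30*31+30)%997=960 -> [209, 716, 960]
  L2: h(209,716)=(209*31+716)%997=216 h(960,960)=(960*31+960)%997=810 -> [216, 810]
  L3: h(216,810)=(216*31+810)%997=527 -> [527]
  root = 527 == target 527  ** MATCH **
Candidate B: set leaf[2] = 58 -> leaves = [37, 59, 58, 75, 30]
  L0: [37, 59, 58, 75, 30]
  L1: h(37,59)=(37*31+59)%997=209 h(58,75)=(58*31+75)%997=876 h(30,30)=(30*31+30)%997=960 -> [209, 876, 960]
  L2: h(209,876)=(209*31+876)%997=376 h(960,960)=(960*31+960)%997=810 -> [376, 810]
  L3: h(376,810)=(376*31+810)%997=502 -> [502]
  root = 502 != target 527
Candidate C: set leaf[0] = 93 -> leaves = [93, 59, 70, 75, 30]
  L0: [93, 59, 70, 75, 30]
  L1: h(93,59)=(93*31+59)%997=948 h(70,75)=(70*31+75)%997=251 h(30,30)=(30*31+30)%997=960 -> [948, 251, 960]
  L2: h(948,251)=(948*31+251)%997=726 h(960,960)=(960*31+960)%997=810 -> [726, 810]
  L3: h(726,810)=(726*31+810)%997=385 -> [385]
  root = 385 != target 527
Candidate D: set leaf[0] = 6 -> leaves = [6, 59, 70, 75, 30]
  L0: [6, 59, 70, 75, 30]
  L1: h(6,59)=(6*31+59)%997=245 h(70,75)=(70*31+75)%997=251 h(30,30)=(30*31+30)%997=960 -> [245, 251, 960]
  L2: h(245,251)=(245*31+251)%997=867 h(960,960)=(960*31+960)%997=810 -> [867, 810]
  L3: h(867,810)=(867*31+810)%997=768 -> [768]
  root = 768 != target 527
Candidate A produces the target root.

Answer: A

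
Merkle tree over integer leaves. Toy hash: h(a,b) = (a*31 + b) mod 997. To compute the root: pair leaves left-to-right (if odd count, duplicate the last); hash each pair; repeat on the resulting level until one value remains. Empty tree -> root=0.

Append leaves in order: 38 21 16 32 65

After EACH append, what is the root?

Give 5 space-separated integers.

Answer: 38 202 792 808 881

Derivation:
After append 38 (leaves=[38]):
  L0: [38]
  root=38
After append 21 (leaves=[38, 21]):
  L0: [38, 21]
  L1: h(38,21)=(38*31+21)%997=202 -> [202]
  root=202
After append 16 (leaves=[38, 21, 16]):
  L0: [38, 21, 16]
  L1: h(38,21)=(38*31+21)%997=202 h(16,16)=(16*31+16)%997=512 -> [202, 512]
  L2: h(202,512)=(202*31+512)%997=792 -> [792]
  root=792
After append 32 (leaves=[38, 21, 16, 32]):
  L0: [38, 21, 16, 32]
  L1: h(38,21)=(38*31+21)%997=202 h(16,32)=(16*31+32)%997=528 -> [202, 528]
  L2: h(202,528)=(202*31+528)%997=808 -> [808]
  root=808
After append 65 (leaves=[38, 21, 16, 32, 65]):
  L0: [38, 21, 16, 32, 65]
  L1: h(38,21)=(38*31+21)%997=202 h(16,32)=(16*31+32)%997=528 h(65,65)=(65*31+65)%997=86 -> [202, 528, 86]
  L2: h(202,528)=(202*31+528)%997=808 h(86,86)=(86*31+86)%997=758 -> [808, 758]
  L3: h(808,758)=(808*31+758)%997=881 -> [881]
  root=881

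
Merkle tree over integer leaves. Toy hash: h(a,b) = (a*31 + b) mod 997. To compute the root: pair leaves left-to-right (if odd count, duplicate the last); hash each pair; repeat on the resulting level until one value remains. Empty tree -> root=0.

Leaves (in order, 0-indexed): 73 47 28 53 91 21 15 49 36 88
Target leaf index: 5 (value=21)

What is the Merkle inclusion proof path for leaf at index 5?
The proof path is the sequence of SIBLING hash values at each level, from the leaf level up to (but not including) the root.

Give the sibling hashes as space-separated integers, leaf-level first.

Answer: 91 514 747 604

Derivation:
L0 (leaves): [73, 47, 28, 53, 91, 21, 15, 49, 36, 88], target index=5
L1: h(73,47)=(73*31+47)%997=316 [pair 0] h(28,53)=(28*31+53)%997=921 [pair 1] h(91,21)=(91*31+21)%997=848 [pair 2] h(15,49)=(15*31+49)%997=514 [pair 3] h(36,88)=(36*31+88)%997=207 [pair 4] -> [316, 921, 848, 514, 207]
  Sibling for proof at L0: 91
L2: h(316,921)=(316*31+921)%997=747 [pair 0] h(848,514)=(848*31+514)%997=880 [pair 1] h(207,207)=(207*31+207)%997=642 [pair 2] -> [747, 880, 642]
  Sibling for proof at L1: 514
L3: h(747,880)=(747*31+880)%997=109 [pair 0] h(642,642)=(642*31+642)%997=604 [pair 1] -> [109, 604]
  Sibling for proof at L2: 747
L4: h(109,604)=(109*31+604)%997=992 [pair 0] -> [992]
  Sibling for proof at L3: 604
Root: 992
Proof path (sibling hashes from leaf to root): [91, 514, 747, 604]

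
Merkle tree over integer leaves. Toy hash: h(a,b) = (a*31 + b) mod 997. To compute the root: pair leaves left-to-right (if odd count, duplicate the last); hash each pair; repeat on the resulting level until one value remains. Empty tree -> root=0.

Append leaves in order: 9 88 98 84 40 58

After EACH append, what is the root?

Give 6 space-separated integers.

After append 9 (leaves=[9]):
  L0: [9]
  root=9
After append 88 (leaves=[9, 88]):
  L0: [9, 88]
  L1: h(9,88)=(9*31+88)%997=367 -> [367]
  root=367
After append 98 (leaves=[9, 88, 98]):
  L0: [9, 88, 98]
  L1: h(9,88)=(9*31+88)%997=367 h(98,98)=(98*31+98)%997=145 -> [367, 145]
  L2: h(367,145)=(367*31+145)%997=555 -> [555]
  root=555
After append 84 (leaves=[9, 88, 98, 84]):
  L0: [9, 88, 98, 84]
  L1: h(9,88)=(9*31+88)%997=367 h(98,84)=(98*31+84)%997=131 -> [367, 131]
  L2: h(367,131)=(367*31+131)%997=541 -> [541]
  root=541
After append 40 (leaves=[9, 88, 98, 84, 40]):
  L0: [9, 88, 98, 84, 40]
  L1: h(9,88)=(9*31+88)%997=367 h(98,84)=(98*31+84)%997=131 h(40,40)=(40*31+40)%997=283 -> [367, 131, 283]
  L2: h(367,131)=(367*31+131)%997=541 h(283,283)=(283*31+283)%997=83 -> [541, 83]
  L3: h(541,83)=(541*31+83)%997=902 -> [902]
  root=902
After append 58 (leaves=[9, 88, 98, 84, 40, 58]):
  L0: [9, 88, 98, 84, 40, 58]
  L1: h(9,88)=(9*31+88)%997=367 h(98,84)=(98*31+84)%997=131 h(40,58)=(40*31+58)%997=301 -> [367, 131, 301]
  L2: h(367,131)=(367*31+131)%997=541 h(301,301)=(301*31+301)%997=659 -> [541, 659]
  L3: h(541,659)=(541*31+659)%997=481 -> [481]
  root=481

Answer: 9 367 555 541 902 481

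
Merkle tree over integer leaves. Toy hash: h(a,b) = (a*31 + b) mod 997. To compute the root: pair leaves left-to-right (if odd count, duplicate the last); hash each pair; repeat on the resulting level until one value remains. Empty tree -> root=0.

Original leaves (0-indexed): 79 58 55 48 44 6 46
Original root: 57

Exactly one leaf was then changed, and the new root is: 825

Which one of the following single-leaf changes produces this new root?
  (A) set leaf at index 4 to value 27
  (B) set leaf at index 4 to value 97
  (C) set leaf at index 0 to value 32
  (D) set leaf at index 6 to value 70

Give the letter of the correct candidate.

Answer: D

Derivation:
Original leaves: [79, 58, 55, 48, 44, 6, 46]
Target new root: 825
Try each candidate change and compute the resulting root:
Candidate A: set leaf[4] = 27 -> leaves = [79, 58, 55, 48, 27, 6, 46]
  L0: [79, 58, 55, 48, 27, 6, 46]
  L1: h(79,58)=(79*31+58)%997=513 h(55,48)=(55*31+48)%997=756 h(27,6)=(27*31+6)%997=843 h(46,46)=(46*31+46)%997=475 -> [513, 756, 843, 475]
  L2: h(513,756)=(513*31+756)%997=707 h(843,475)=(843*31+475)%997=686 -> [707, 686]
  L3: h(707,686)=(707*31+686)%997=669 -> [669]
  root = 669 != target 825
Candidate B: set leaf[4] = 97 -> leaves = [79, 58, 55, 48, 97, 6, 46]
  L0: [79, 58, 55, 48, 97, 6, 46]
  L1: h(79,58)=(79*31+58)%997=513 h(55,48)=(55*31+48)%997=756 h(97,6)=(97*31+6)%997=22 h(46,46)=(46*31+46)%997=475 -> [513, 756, 22, 475]
  L2: h(513,756)=(513*31+756)%997=707 h(22,475)=(22*31+475)%997=160 -> [707, 160]
  L3: h(707,160)=(707*31+160)%997=143 -> [143]
  root = 143 != target 825
Candidate C: set leaf[0] = 32 -> leaves = [32, 58, 55, 48, 44, 6, 46]
  L0: [32, 58, 55, 48, 44, 6, 46]
  L1: h(32,58)=(32*31+58)%997=53 h(55,48)=(55*31+48)%997=756 h(44,6)=(44*31+6)%997=373 h(46,46)=(46*31+46)%997=475 -> [53, 756, 373, 475]
  L2: h(53,756)=(53*31+756)%997=405 h(373,475)=(373*31+475)%997=74 -> [405, 74]
  L3: h(405,74)=(405*31+74)%997=665 -> [665]
  root = 665 != target 825
Candidate D: set leaf[6] = 70 -> leaves = [79, 58, 55, 48, 44, 6, 70]
  L0: [79, 58, 55, 48, 44, 6, 70]
  L1: h(79,58)=(79*31+58)%997=513 h(55,48)=(55*31+48)%997=756 h(44,6)=(44*31+6)%997=373 h(70,70)=(70*31+70)%997=246 -> [513, 756, 373, 246]
  L2: h(513,756)=(513*31+756)%997=707 h(373,246)=(373*31+246)%997=842 -> [707, 842]
  L3: h(707,842)=(707*31+842)%997=825 -> [825]
  root = 825 == target 825  ** MATCH **
Candidate D produces the target root.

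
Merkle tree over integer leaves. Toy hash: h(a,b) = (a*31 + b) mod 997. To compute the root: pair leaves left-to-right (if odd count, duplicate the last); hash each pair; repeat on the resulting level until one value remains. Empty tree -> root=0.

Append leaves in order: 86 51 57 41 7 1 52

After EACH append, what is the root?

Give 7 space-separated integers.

After append 86 (leaves=[86]):
  L0: [86]
  root=86
After append 51 (leaves=[86, 51]):
  L0: [86, 51]
  L1: h(86,51)=(86*31+51)%997=723 -> [723]
  root=723
After append 57 (leaves=[86, 51, 57]):
  L0: [86, 51, 57]
  L1: h(86,51)=(86*31+51)%997=723 h(57,57)=(57*31+57)%997=827 -> [723, 827]
  L2: h(723,827)=(723*31+827)%997=309 -> [309]
  root=309
After append 41 (leaves=[86, 51, 57, 41]):
  L0: [86, 51, 57, 41]
  L1: h(86,51)=(86*31+51)%997=723 h(57,41)=(57*31+41)%997=811 -> [723, 811]
  L2: h(723,811)=(723*31+811)%997=293 -> [293]
  root=293
After append 7 (leaves=[86, 51, 57, 41, 7]):
  L0: [86, 51, 57, 41, 7]
  L1: h(86,51)=(86*31+51)%997=723 h(57,41)=(57*31+41)%997=811 h(7,7)=(7*31+7)%997=224 -> [723, 811, 224]
  L2: h(723,811)=(723*31+811)%997=293 h(224,224)=(224*31+224)%997=189 -> [293, 189]
  L3: h(293,189)=(293*31+189)%997=299 -> [299]
  root=299
After append 1 (leaves=[86, 51, 57, 41, 7, 1]):
  L0: [86, 51, 57, 41, 7, 1]
  L1: h(86,51)=(86*31+51)%997=723 h(57,41)=(57*31+41)%997=811 h(7,1)=(7*31+1)%997=218 -> [723, 811, 218]
  L2: h(723,811)=(723*31+811)%997=293 h(218,218)=(218*31+218)%997=994 -> [293, 994]
  L3: h(293,994)=(293*31+994)%997=107 -> [107]
  root=107
After append 52 (leaves=[86, 51, 57, 41, 7, 1, 52]):
  L0: [86, 51, 57, 41, 7, 1, 52]
  L1: h(86,51)=(86*31+51)%997=723 h(57,41)=(57*31+41)%997=811 h(7,1)=(7*31+1)%997=218 h(52,52)=(52*31+52)%997=667 -> [723, 811, 218, 667]
  L2: h(723,811)=(723*31+811)%997=293 h(218,667)=(218*31+667)%997=446 -> [293, 446]
  L3: h(293,446)=(293*31+446)%997=556 -> [556]
  root=556

Answer: 86 723 309 293 299 107 556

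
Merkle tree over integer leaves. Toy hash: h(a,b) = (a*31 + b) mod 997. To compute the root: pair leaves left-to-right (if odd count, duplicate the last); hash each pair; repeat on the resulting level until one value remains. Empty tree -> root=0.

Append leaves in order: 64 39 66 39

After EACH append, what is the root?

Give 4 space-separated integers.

Answer: 64 29 20 990

Derivation:
After append 64 (leaves=[64]):
  L0: [64]
  root=64
After append 39 (leaves=[64, 39]):
  L0: [64, 39]
  L1: h(64,39)=(64*31+39)%997=29 -> [29]
  root=29
After append 66 (leaves=[64, 39, 66]):
  L0: [64, 39, 66]
  L1: h(64,39)=(64*31+39)%997=29 h(66,66)=(66*31+66)%997=118 -> [29, 118]
  L2: h(29,118)=(29*31+118)%997=20 -> [20]
  root=20
After append 39 (leaves=[64, 39, 66, 39]):
  L0: [64, 39, 66, 39]
  L1: h(64,39)=(64*31+39)%997=29 h(66,39)=(66*31+39)%997=91 -> [29, 91]
  L2: h(29,91)=(29*31+91)%997=990 -> [990]
  root=990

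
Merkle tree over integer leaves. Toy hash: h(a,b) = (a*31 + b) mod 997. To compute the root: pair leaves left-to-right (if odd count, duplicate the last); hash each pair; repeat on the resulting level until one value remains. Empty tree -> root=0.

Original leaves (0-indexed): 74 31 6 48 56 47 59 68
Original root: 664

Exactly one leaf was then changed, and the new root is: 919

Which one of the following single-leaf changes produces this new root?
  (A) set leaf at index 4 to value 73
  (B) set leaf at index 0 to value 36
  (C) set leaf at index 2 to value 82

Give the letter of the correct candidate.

Answer: C

Derivation:
Original leaves: [74, 31, 6, 48, 56, 47, 59, 68]
Target new root: 919
Try each candidate change and compute the resulting root:
Candidate A: set leaf[4] = 73 -> leaves = [74, 31, 6, 48, 73, 47, 59, 68]
  L0: [74, 31, 6, 48, 73, 47, 59, 68]
  L1: h(74,31)=(74*31+31)%997=331 h(6,48)=(6*31+48)%997=234 h(73,47)=(73*31+47)%997=316 h(59,68)=(59*31+68)%997=900 -> [331, 234, 316, 900]
  L2: h(331,234)=(331*31+234)%997=525 h(316,900)=(316*31+900)%997=726 -> [525, 726]
  L3: h(525,726)=(525*31+726)%997=52 -> [52]
  root = 52 != target 919
Candidate B: set leaf[0] = 36 -> leaves = [36, 31, 6, 48, 56, 47, 59, 68]
  L0: [36, 31, 6, 48, 56, 47, 59, 68]
  L1: h(36,31)=(36*31+31)%997=150 h(6,48)=(6*31+48)%997=234 h(56,47)=(56*31+47)%997=786 h(59,68)=(59*31+68)%997=900 -> [150, 234, 786, 900]
  L2: h(150,234)=(150*31+234)%997=896 h(786,900)=(786*31+900)%997=341 -> [896, 341]
  L3: h(896,341)=(896*31+341)%997=201 -> [201]
  root = 201 != target 919
Candidate C: set leaf[2] = 82 -> leaves = [74, 31, 82, 48, 56, 47, 59, 68]
  L0: [74, 31, 82, 48, 56, 47, 59, 68]
  L1: h(74,31)=(74*31+31)%997=331 h(82,48)=(82*31+48)%997=596 h(56,47)=(56*31+47)%997=786 h(59,68)=(59*31+68)%997=900 -> [331, 596, 786, 900]
  L2: h(331,596)=(331*31+596)%997=887 h(786,900)=(786*31+900)%997=341 -> [887, 341]
  L3: h(887,341)=(887*31+341)%997=919 -> [919]
  root = 919 == target 919  ** MATCH **
Candidate C produces the target root.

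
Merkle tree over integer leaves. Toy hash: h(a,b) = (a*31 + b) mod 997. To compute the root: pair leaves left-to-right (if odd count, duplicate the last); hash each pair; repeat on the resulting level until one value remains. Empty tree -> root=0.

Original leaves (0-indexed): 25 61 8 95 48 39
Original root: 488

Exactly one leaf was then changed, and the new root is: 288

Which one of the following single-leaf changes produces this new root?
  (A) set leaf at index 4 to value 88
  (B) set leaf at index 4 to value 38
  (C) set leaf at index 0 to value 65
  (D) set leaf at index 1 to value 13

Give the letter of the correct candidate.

Original leaves: [25, 61, 8, 95, 48, 39]
Target new root: 288
Try each candidate change and compute the resulting root:
Candidate A: set leaf[4] = 88 -> leaves = [25, 61, 8, 95, 88, 39]
  L0: [25, 61, 8, 95, 88, 39]
  L1: h(25,61)=(25*31+61)%997=836 h(8,95)=(8*31+95)%997=343 h(88,39)=(88*31+39)%997=773 -> [836, 343, 773]
  L2: h(836,343)=(836*31+343)%997=337 h(773,773)=(773*31+773)%997=808 -> [337, 808]
  L3: h(337,808)=(337*31+808)%997=288 -> [288]
  root = 288 == target 288  ** MATCH **
Candidate B: set leaf[4] = 38 -> leaves = [25, 61, 8, 95, 38, 39]
  L0: [25, 61, 8, 95, 38, 39]
  L1: h(25,61)=(25*31+61)%997=836 h(8,95)=(8*31+95)%997=343 h(38,39)=(38*31+39)%997=220 -> [836, 343, 220]
  L2: h(836,343)=(836*31+343)%997=337 h(220,220)=(220*31+220)%997=61 -> [337, 61]
  L3: h(337,61)=(337*31+61)%997=538 -> [538]
  root = 538 != target 288
Candidate C: set leaf[0] = 65 -> leaves = [65, 61, 8, 95, 48, 39]
  L0: [65, 61, 8, 95, 48, 39]
  L1: h(65,61)=(65*31+61)%997=82 h(8,95)=(8*31+95)%997=343 h(48,39)=(48*31+39)%997=530 -> [82, 343, 530]
  L2: h(82,343)=(82*31+343)%997=891 h(530,530)=(530*31+530)%997=11 -> [891, 11]
  L3: h(891,11)=(891*31+11)%997=713 -> [713]
  root = 713 != target 288
Candidate D: set leaf[1] = 13 -> leaves = [25, 13, 8, 95, 48, 39]
  L0: [25, 13, 8, 95, 48, 39]
  L1: h(25,13)=(25*31+13)%997=788 h(8,95)=(8*31+95)%997=343 h(48,39)=(48*31+39)%997=530 -> [788, 343, 530]
  L2: h(788,343)=(788*31+343)%997=843 h(530,530)=(530*31+530)%997=11 -> [843, 11]
  L3: h(843,11)=(843*31+11)%997=222 -> [222]
  root = 222 != target 288
Candidate A produces the target root.

Answer: A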